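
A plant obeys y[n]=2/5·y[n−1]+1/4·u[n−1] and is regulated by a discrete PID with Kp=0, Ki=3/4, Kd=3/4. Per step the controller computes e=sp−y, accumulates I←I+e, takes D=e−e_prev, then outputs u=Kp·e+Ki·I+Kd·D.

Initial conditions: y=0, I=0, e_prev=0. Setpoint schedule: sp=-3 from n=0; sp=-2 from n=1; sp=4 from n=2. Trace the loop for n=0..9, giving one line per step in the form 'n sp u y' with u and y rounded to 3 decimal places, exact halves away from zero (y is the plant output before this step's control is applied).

0 -3 -4.500 0.000
1 -2 -1.313 -1.125
2 4 4.917 -0.778
3 4 1.717 0.918
4 4 5.483 0.796
5 4 6.455 1.689
6 4 7.957 2.289
7 4 8.767 2.905
8 4 9.377 3.354
9 4 9.700 3.686

(exact arithmetic carried between steps; '≈' marks a value shown rounded to 6 d.p. or computed from one; I and e_prev carry over from the previous line; the table rounds u and y to 3 d.p., halves away from zero)
n=0: y=0, sp=-3, e=sp−y=-3; I=-3, D=e−e_prev=-3; u=0·(-3)+3/4·(-3)+3/4·(-3)=-4.5; next y=2/5·0+1/4·(-4.5)=-1.125
n=1: y=-1.125, sp=-2, e=sp−y=-0.875; I=-3.875, D=e−e_prev=2.125; u=0·(-0.875)+3/4·(-3.875)+3/4·2.125=-1.3125; next y=2/5·(-1.125)+1/4·(-1.3125)=-0.778125
n=2: y=-0.778125, sp=4, e=sp−y=4.778125; I=0.903125, D=e−e_prev=5.653125; u=0·4.778125+3/4·0.903125+3/4·5.653125≈4.917188; next y=2/5·(-0.778125)+1/4·4.917188≈0.918047
n=3: y≈0.918047, sp=4, e=sp−y≈3.081953; I≈3.985078, D=e−e_prev≈-1.696172; u=0·3.081953+3/4·3.985078+3/4·(-1.696172)≈1.716680; next y=2/5·0.918047+1/4·1.716680≈0.796389
n=4: y≈0.796389, sp=4, e=sp−y≈3.203611; I≈7.188689, D=e−e_prev≈0.121658; u=0·3.203611+3/4·7.188689+3/4·0.121658≈5.482761; next y=2/5·0.796389+1/4·5.482761≈1.689246
n=5: y≈1.689246, sp=4, e=sp−y≈2.310754; I≈9.499444, D=e−e_prev≈-0.892857; u=0·2.310754+3/4·9.499444+3/4·(-0.892857)≈6.454940; next y=2/5·1.689246+1/4·6.454940≈2.289433
n=6: y≈2.289433, sp=4, e=sp−y≈1.710567; I≈11.210011, D=e−e_prev≈-0.600188; u=0·1.710567+3/4·11.210011+3/4·(-0.600188)≈7.957367; next y=2/5·2.289433+1/4·7.957367≈2.905115
n=7: y≈2.905115, sp=4, e=sp−y≈1.094885; I≈12.304895, D=e−e_prev≈-0.615682; u=0·1.094885+3/4·12.304895+3/4·(-0.615682)≈8.766910; next y=2/5·2.905115+1/4·8.766910≈3.353774
n=8: y≈3.353774, sp=4, e=sp−y≈0.646226; I≈12.951122, D=e−e_prev≈-0.448658; u=0·0.646226+3/4·12.951122+3/4·(-0.448658)≈9.376847; next y=2/5·3.353774+1/4·9.376847≈3.685721
n=9: y≈3.685721, sp=4, e=sp−y≈0.314279; I≈13.265401, D=e−e_prev≈-0.331948; u=0·0.314279+3/4·13.265401+3/4·(-0.331948)≈9.700090; next y=2/5·3.685721+1/4·9.700090≈3.899311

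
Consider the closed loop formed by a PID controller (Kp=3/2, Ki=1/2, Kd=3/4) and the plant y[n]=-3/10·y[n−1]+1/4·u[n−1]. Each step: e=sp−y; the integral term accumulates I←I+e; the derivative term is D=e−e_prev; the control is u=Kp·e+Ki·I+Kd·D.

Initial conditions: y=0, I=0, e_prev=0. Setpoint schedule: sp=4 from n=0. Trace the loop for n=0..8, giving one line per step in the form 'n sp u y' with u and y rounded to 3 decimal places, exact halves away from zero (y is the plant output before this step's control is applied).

(exact arithmetic carried between steps; '≈' marks a value shown rounded to 6 d.p. or computed from one; I and e_prev carry over from the previous line; the table rounds u and y to 3 d.p., halves away from zero)
n=0: y=0, sp=4, e=sp−y=4; I=4, D=e−e_prev=4; u=3/2·4+1/2·4+3/4·4=11; next y=-3/10·0+1/4·11=2.75
n=1: y=2.75, sp=4, e=sp−y=1.25; I=5.25, D=e−e_prev=-2.75; u=3/2·1.25+1/2·5.25+3/4·(-2.75)=2.4375; next y=-3/10·2.75+1/4·2.4375=-0.215625
n=2: y=-0.215625, sp=4, e=sp−y=4.215625; I=9.465625, D=e−e_prev=2.965625; u=3/2·4.215625+1/2·9.465625+3/4·2.965625≈13.280469; next y=-3/10·(-0.215625)+1/4·13.280469≈3.384805
n=3: y≈3.384805, sp=4, e=sp−y≈0.615195; I≈10.080820, D=e−e_prev≈-3.600430; u=3/2·0.615195+1/2·10.080820+3/4·(-3.600430)≈3.262881; next y=-3/10·3.384805+1/4·3.262881≈-0.199721
n=4: y≈-0.199721, sp=4, e=sp−y≈4.199721; I≈14.280542, D=e−e_prev≈3.584526; u=3/2·4.199721+1/2·14.280542+3/4·3.584526≈16.128247; next y=-3/10·(-0.199721)+1/4·16.128247≈4.091978
n=5: y≈4.091978, sp=4, e=sp−y≈-0.091978; I≈14.188563, D=e−e_prev≈-4.291699; u=3/2·(-0.091978)+1/2·14.188563+3/4·(-4.291699)≈3.737540; next y=-3/10·4.091978+1/4·3.737540≈-0.293208
n=6: y≈-0.293208, sp=4, e=sp−y≈4.293208; I≈18.481772, D=e−e_prev≈4.385186; u=3/2·4.293208+1/2·18.481772+3/4·4.385186≈18.969588; next y=-3/10·(-0.293208)+1/4·18.969588≈4.830360
n=7: y≈4.830360, sp=4, e=sp−y≈-0.830360; I≈17.651412, D=e−e_prev≈-5.123568; u=3/2·(-0.830360)+1/2·17.651412+3/4·(-5.123568)≈3.737491; next y=-3/10·4.830360+1/4·3.737491≈-0.514735
n=8: y≈-0.514735, sp=4, e=sp−y≈4.514735; I≈22.166147, D=e−e_prev≈5.345095; u=3/2·4.514735+1/2·22.166147+3/4·5.345095≈21.863998; next y=-3/10·(-0.514735)+1/4·21.863998≈5.620420

0 4 11.000 0.000
1 4 2.438 2.750
2 4 13.280 -0.216
3 4 3.263 3.385
4 4 16.128 -0.200
5 4 3.738 4.092
6 4 18.970 -0.293
7 4 3.737 4.830
8 4 21.864 -0.515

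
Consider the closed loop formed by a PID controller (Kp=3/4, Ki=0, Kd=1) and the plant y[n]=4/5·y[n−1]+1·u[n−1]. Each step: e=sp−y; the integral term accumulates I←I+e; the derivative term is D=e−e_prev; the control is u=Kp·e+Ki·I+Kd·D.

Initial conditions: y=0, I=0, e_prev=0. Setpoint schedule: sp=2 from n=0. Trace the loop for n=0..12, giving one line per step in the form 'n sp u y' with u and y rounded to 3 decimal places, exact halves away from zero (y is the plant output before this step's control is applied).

(exact arithmetic carried between steps; '≈' marks a value shown rounded to 6 d.p. or computed from one; I and e_prev carry over from the previous line; the table rounds u and y to 3 d.p., halves away from zero)
n=0: y=0, sp=2, e=sp−y=2; I=2, D=e−e_prev=2; u=3/4·2+0·2+1·2=3.5; next y=4/5·0+1·3.5=3.5
n=1: y=3.5, sp=2, e=sp−y=-1.5; I=0.5, D=e−e_prev=-3.5; u=3/4·(-1.5)+0·0.5+1·(-3.5)=-4.625; next y=4/5·3.5+1·(-4.625)=-1.825
n=2: y=-1.825, sp=2, e=sp−y=3.825; I=4.325, D=e−e_prev=5.325; u=3/4·3.825+0·4.325+1·5.325=8.19375; next y=4/5·(-1.825)+1·8.19375=6.73375
n=3: y=6.73375, sp=2, e=sp−y=-4.73375; I=-0.40875, D=e−e_prev=-8.55875; u=3/4·(-4.73375)+0·(-0.40875)+1·(-8.55875)≈-12.109063; next y=4/5·6.73375+1·(-12.109063)≈-6.722063
n=4: y≈-6.722063, sp=2, e=sp−y≈8.722063; I≈8.313313, D=e−e_prev≈13.455813; u=3/4·8.722063+0·8.313313+1·13.455813≈19.997359; next y=4/5·(-6.722063)+1·19.997359≈14.619709
n=5: y≈14.619709, sp=2, e=sp−y≈-12.619709; I≈-4.306397, D=e−e_prev≈-21.341772; u=3/4·(-12.619709)+0·(-4.306397)+1·(-21.341772)≈-30.806554; next y=4/5·14.619709+1·(-30.806554)≈-19.110786
n=6: y≈-19.110786, sp=2, e=sp−y≈21.110786; I≈16.804390, D=e−e_prev≈33.730496; u=3/4·21.110786+0·16.804390+1·33.730496≈49.563586; next y=4/5·(-19.110786)+1·49.563586≈34.274956
n=7: y≈34.274956, sp=2, e=sp−y≈-32.274956; I≈-15.470567, D=e−e_prev≈-53.385743; u=3/4·(-32.274956)+0·(-15.470567)+1·(-53.385743)≈-77.591960; next y=4/5·34.274956+1·(-77.591960)≈-50.171995
n=8: y≈-50.171995, sp=2, e=sp−y≈52.171995; I≈36.701428, D=e−e_prev≈84.446952; u=3/4·52.171995+0·36.701428+1·84.446952≈123.575948; next y=4/5·(-50.171995)+1·123.575948≈83.438352
n=9: y≈83.438352, sp=2, e=sp−y≈-81.438352; I≈-44.736924, D=e−e_prev≈-133.610347; u=3/4·(-81.438352)+0·(-44.736924)+1·(-133.610347)≈-194.689111; next y=4/5·83.438352+1·(-194.689111)≈-127.938429
n=10: y≈-127.938429, sp=2, e=sp−y≈129.938429; I≈85.201506, D=e−e_prev≈211.376781; u=3/4·129.938429+0·85.201506+1·211.376781≈308.830603; next y=4/5·(-127.938429)+1·308.830603≈206.479860
n=11: y≈206.479860, sp=2, e=sp−y≈-204.479860; I≈-119.278354, D=e−e_prev≈-334.418289; u=3/4·(-204.479860)+0·(-119.278354)+1·(-334.418289)≈-487.778183; next y=4/5·206.479860+1·(-487.778183)≈-322.594296
n=12: y≈-322.594296, sp=2, e=sp−y≈324.594296; I≈205.315942, D=e−e_prev≈529.074155; u=3/4·324.594296+0·205.315942+1·529.074155≈772.519877; next y=4/5·(-322.594296)+1·772.519877≈514.444440

0 2 3.500 0.000
1 2 -4.625 3.500
2 2 8.194 -1.825
3 2 -12.109 6.734
4 2 19.997 -6.722
5 2 -30.807 14.620
6 2 49.564 -19.111
7 2 -77.592 34.275
8 2 123.576 -50.172
9 2 -194.689 83.438
10 2 308.831 -127.938
11 2 -487.778 206.480
12 2 772.520 -322.594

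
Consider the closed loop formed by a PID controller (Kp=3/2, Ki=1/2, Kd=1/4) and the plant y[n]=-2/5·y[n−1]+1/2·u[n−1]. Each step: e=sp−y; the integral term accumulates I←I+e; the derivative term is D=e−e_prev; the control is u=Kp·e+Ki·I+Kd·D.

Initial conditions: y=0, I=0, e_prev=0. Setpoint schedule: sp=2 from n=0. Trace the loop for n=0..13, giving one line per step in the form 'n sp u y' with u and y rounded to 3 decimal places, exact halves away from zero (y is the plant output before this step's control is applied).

(exact arithmetic carried between steps; '≈' marks a value shown rounded to 6 d.p. or computed from one; I and e_prev carry over from the previous line; the table rounds u and y to 3 d.p., halves away from zero)
n=0: y=0, sp=2, e=sp−y=2; I=2, D=e−e_prev=2; u=3/2·2+1/2·2+1/4·2=4.5; next y=-2/5·0+1/2·4.5=2.25
n=1: y=2.25, sp=2, e=sp−y=-0.25; I=1.75, D=e−e_prev=-2.25; u=3/2·(-0.25)+1/2·1.75+1/4·(-2.25)=-0.0625; next y=-2/5·2.25+1/2·(-0.0625)=-0.93125
n=2: y=-0.93125, sp=2, e=sp−y=2.93125; I=4.68125, D=e−e_prev=3.18125; u=3/2·2.93125+1/2·4.68125+1/4·3.18125≈7.532813; next y=-2/5·(-0.93125)+1/2·7.532813≈4.138906
n=3: y≈4.138906, sp=2, e=sp−y≈-2.138906; I≈2.542344, D=e−e_prev≈-5.070156; u=3/2·(-2.138906)+1/2·2.542344+1/4·(-5.070156)≈-3.204727; next y=-2/5·4.138906+1/2·(-3.204727)≈-3.257926
n=4: y≈-3.257926, sp=2, e=sp−y≈5.257926; I≈7.800270, D=e−e_prev≈7.396832; u=3/2·5.257926+1/2·7.800270+1/4·7.396832≈13.636231; next y=-2/5·(-3.257926)+1/2·13.636231≈8.121286
n=5: y≈8.121286, sp=2, e=sp−y≈-6.121286; I≈1.678983, D=e−e_prev≈-11.379212; u=3/2·(-6.121286)+1/2·1.678983+1/4·(-11.379212)≈-11.187240; next y=-2/5·8.121286+1/2·(-11.187240)≈-8.842135
n=6: y≈-8.842135, sp=2, e=sp−y≈10.842135; I≈12.521118, D=e−e_prev≈16.963421; u=3/2·10.842135+1/2·12.521118+1/4·16.963421≈26.764616; next y=-2/5·(-8.842135)+1/2·26.764616≈16.919162
n=7: y≈16.919162, sp=2, e=sp−y≈-14.919162; I≈-2.398044, D=e−e_prev≈-25.761296; u=3/2·(-14.919162)+1/2·(-2.398044)+1/4·(-25.761296)≈-30.018089; next y=-2/5·16.919162+1/2·(-30.018089)≈-21.776709
n=8: y≈-21.776709, sp=2, e=sp−y≈23.776709; I≈21.378665, D=e−e_prev≈38.695871; u=3/2·23.776709+1/2·21.378665+1/4·38.695871≈56.028364; next y=-2/5·(-21.776709)+1/2·56.028364≈36.724866
n=9: y≈36.724866, sp=2, e=sp−y≈-34.724866; I≈-13.346200, D=e−e_prev≈-58.501575; u=3/2·(-34.724866)+1/2·(-13.346200)+1/4·(-58.501575)≈-73.385792; next y=-2/5·36.724866+1/2·(-73.385792)≈-51.382842
n=10: y≈-51.382842, sp=2, e=sp−y≈53.382842; I≈40.036642, D=e−e_prev≈88.107708; u=3/2·53.382842+1/2·40.036642+1/4·88.107708≈122.119512; next y=-2/5·(-51.382842)+1/2·122.119512≈81.612893
n=11: y≈81.612893, sp=2, e=sp−y≈-79.612893; I≈-39.576251, D=e−e_prev≈-132.995735; u=3/2·(-79.612893)+1/2·(-39.576251)+1/4·(-132.995735)≈-172.456398; next y=-2/5·81.612893+1/2·(-172.456398)≈-118.873356
n=12: y≈-118.873356, sp=2, e=sp−y≈120.873356; I≈81.297106, D=e−e_prev≈200.486249; u=3/2·120.873356+1/2·81.297106+1/4·200.486249≈272.080149; next y=-2/5·(-118.873356)+1/2·272.080149≈183.589417
n=13: y≈183.589417, sp=2, e=sp−y≈-181.589417; I≈-100.292312, D=e−e_prev≈-302.462773; u=3/2·(-181.589417)+1/2·(-100.292312)+1/4·(-302.462773)≈-398.145975; next y=-2/5·183.589417+1/2·(-398.145975)≈-272.508754

0 2 4.500 0.000
1 2 -0.063 2.250
2 2 7.533 -0.931
3 2 -3.205 4.139
4 2 13.636 -3.258
5 2 -11.187 8.121
6 2 26.765 -8.842
7 2 -30.018 16.919
8 2 56.028 -21.777
9 2 -73.386 36.725
10 2 122.120 -51.383
11 2 -172.456 81.613
12 2 272.080 -118.873
13 2 -398.146 183.589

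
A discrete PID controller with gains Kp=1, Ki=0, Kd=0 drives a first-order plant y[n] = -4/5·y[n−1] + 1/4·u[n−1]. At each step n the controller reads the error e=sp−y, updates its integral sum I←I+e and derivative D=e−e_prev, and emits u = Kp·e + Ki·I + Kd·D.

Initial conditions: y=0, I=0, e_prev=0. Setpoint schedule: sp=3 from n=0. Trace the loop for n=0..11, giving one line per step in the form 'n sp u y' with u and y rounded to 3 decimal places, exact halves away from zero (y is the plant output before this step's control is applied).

0 3 3.000 0.000
1 3 2.250 0.750
2 3 3.038 -0.038
3 3 2.211 0.789
4 3 3.079 -0.079
5 3 2.167 0.833
6 3 3.124 -0.124
7 3 2.119 0.881
8 3 3.175 -0.175
9 3 2.067 0.933
10 3 3.230 -0.230
11 3 2.008 0.992

(exact arithmetic carried between steps; '≈' marks a value shown rounded to 6 d.p. or computed from one; I and e_prev carry over from the previous line; the table rounds u and y to 3 d.p., halves away from zero)
n=0: y=0, sp=3, e=sp−y=3; I=3, D=e−e_prev=3; u=1·3+0·3+0·3=3; next y=-4/5·0+1/4·3=0.75
n=1: y=0.75, sp=3, e=sp−y=2.25; I=5.25, D=e−e_prev=-0.75; u=1·2.25+0·5.25+0·(-0.75)=2.25; next y=-4/5·0.75+1/4·2.25=-0.0375
n=2: y=-0.0375, sp=3, e=sp−y=3.0375; I=8.2875, D=e−e_prev=0.7875; u=1·3.0375+0·8.2875+0·0.7875=3.0375; next y=-4/5·(-0.0375)+1/4·3.0375=0.789375
n=3: y=0.789375, sp=3, e=sp−y=2.210625; I=10.498125, D=e−e_prev=-0.826875; u=1·2.210625+0·10.498125+0·(-0.826875)=2.210625; next y=-4/5·0.789375+1/4·2.210625≈-0.078844
n=4: y≈-0.078844, sp=3, e=sp−y≈3.078844; I≈13.576969, D=e−e_prev≈0.868219; u=1·3.078844+0·13.576969+0·0.868219≈3.078844; next y=-4/5·(-0.078844)+1/4·3.078844≈0.832786
n=5: y≈0.832786, sp=3, e=sp−y≈2.167214; I≈15.744183, D=e−e_prev≈-0.911630; u=1·2.167214+0·15.744183+0·(-0.911630)≈2.167214; next y=-4/5·0.832786+1/4·2.167214≈-0.124425
n=6: y≈-0.124425, sp=3, e=sp−y≈3.124425; I≈18.868608, D=e−e_prev≈0.957211; u=1·3.124425+0·18.868608+0·0.957211≈3.124425; next y=-4/5·(-0.124425)+1/4·3.124425≈0.880646
n=7: y≈0.880646, sp=3, e=sp−y≈2.119354; I≈20.987962, D=e−e_prev≈-1.005072; u=1·2.119354+0·20.987962+0·(-1.005072)≈2.119354; next y=-4/5·0.880646+1/4·2.119354≈-0.174679
n=8: y≈-0.174679, sp=3, e=sp−y≈3.174679; I≈24.162640, D=e−e_prev≈1.055325; u=1·3.174679+0·24.162640+0·1.055325≈3.174679; next y=-4/5·(-0.174679)+1/4·3.174679≈0.933413
n=9: y≈0.933413, sp=3, e=sp−y≈2.066587; I≈26.229228, D=e−e_prev≈-1.108092; u=1·2.066587+0·26.229228+0·(-1.108092)≈2.066587; next y=-4/5·0.933413+1/4·2.066587≈-0.230083
n=10: y≈-0.230083, sp=3, e=sp−y≈3.230083; I≈29.459311, D=e−e_prev≈1.163496; u=1·3.230083+0·29.459311+0·1.163496≈3.230083; next y=-4/5·(-0.230083)+1/4·3.230083≈0.991588
n=11: y≈0.991588, sp=3, e=sp−y≈2.008412; I≈31.467723, D=e−e_prev≈-1.221671; u=1·2.008412+0·31.467723+0·(-1.221671)≈2.008412; next y=-4/5·0.991588+1/4·2.008412≈-0.291167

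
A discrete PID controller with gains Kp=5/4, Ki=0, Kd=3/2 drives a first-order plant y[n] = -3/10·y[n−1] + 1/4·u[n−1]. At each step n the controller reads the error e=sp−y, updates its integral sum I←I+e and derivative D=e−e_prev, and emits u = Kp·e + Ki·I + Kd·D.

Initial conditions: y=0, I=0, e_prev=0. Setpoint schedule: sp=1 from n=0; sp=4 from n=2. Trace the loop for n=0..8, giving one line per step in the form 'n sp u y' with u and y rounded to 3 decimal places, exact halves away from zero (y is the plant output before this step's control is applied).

(exact arithmetic carried between steps; '≈' marks a value shown rounded to 6 d.p. or computed from one; I and e_prev carry over from the previous line; the table rounds u and y to 3 d.p., halves away from zero)
n=0: y=0, sp=1, e=sp−y=1; I=1, D=e−e_prev=1; u=5/4·1+0·1+3/2·1=2.75; next y=-3/10·0+1/4·2.75=0.6875
n=1: y=0.6875, sp=1, e=sp−y=0.3125; I=1.3125, D=e−e_prev=-0.6875; u=5/4·0.3125+0·1.3125+3/2·(-0.6875)=-0.640625; next y=-3/10·0.6875+1/4·(-0.640625)≈-0.366406
n=2: y≈-0.366406, sp=4, e=sp−y≈4.366406; I≈5.678906, D=e−e_prev≈4.053906; u=5/4·4.366406+0·5.678906+3/2·4.053906≈11.538867; next y=-3/10·(-0.366406)+1/4·11.538867≈2.994639
n=3: y≈2.994639, sp=4, e=sp−y≈1.005361; I≈6.684268, D=e−e_prev≈-3.361045; u=5/4·1.005361+0·6.684268+3/2·(-3.361045)≈-3.784866; next y=-3/10·2.994639+1/4·(-3.784866)≈-1.844608
n=4: y≈-1.844608, sp=4, e=sp−y≈5.844608; I≈12.528876, D=e−e_prev≈4.839247; u=5/4·5.844608+0·12.528876+3/2·4.839247≈14.564630; next y=-3/10·(-1.844608)+1/4·14.564630≈4.194540
n=5: y≈4.194540, sp=4, e=sp−y≈-0.194540; I≈12.334336, D=e−e_prev≈-6.039148; u=5/4·(-0.194540)+0·12.334336+3/2·(-6.039148)≈-9.301897; next y=-3/10·4.194540+1/4·(-9.301897)≈-3.583836
n=6: y≈-3.583836, sp=4, e=sp−y≈7.583836; I≈19.918172, D=e−e_prev≈7.778376; u=5/4·7.583836+0·19.918172+3/2·7.778376≈21.147359; next y=-3/10·(-3.583836)+1/4·21.147359≈6.361991
n=7: y≈6.361991, sp=4, e=sp−y≈-2.361991; I≈17.556181, D=e−e_prev≈-9.945827; u=5/4·(-2.361991)+0·17.556181+3/2·(-9.945827)≈-17.871229; next y=-3/10·6.361991+1/4·(-17.871229)≈-6.376404
n=8: y≈-6.376404, sp=4, e=sp−y≈10.376404; I≈27.932586, D=e−e_prev≈12.738395; u=5/4·10.376404+0·27.932586+3/2·12.738395≈32.078098; next y=-3/10·(-6.376404)+1/4·32.078098≈9.932446

0 1 2.750 0.000
1 1 -0.641 0.688
2 4 11.539 -0.366
3 4 -3.785 2.995
4 4 14.565 -1.845
5 4 -9.302 4.195
6 4 21.147 -3.584
7 4 -17.871 6.362
8 4 32.078 -6.376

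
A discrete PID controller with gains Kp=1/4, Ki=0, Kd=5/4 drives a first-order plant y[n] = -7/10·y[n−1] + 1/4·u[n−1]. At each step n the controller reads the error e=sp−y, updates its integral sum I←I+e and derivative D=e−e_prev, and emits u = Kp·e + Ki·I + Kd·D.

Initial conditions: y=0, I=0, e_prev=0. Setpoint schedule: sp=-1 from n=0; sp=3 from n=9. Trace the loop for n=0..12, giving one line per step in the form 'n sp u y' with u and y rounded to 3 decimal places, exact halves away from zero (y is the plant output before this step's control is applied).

0 -1 -1.500 0.000
1 -1 0.313 -0.375
2 -1 -1.230 0.341
3 -1 0.995 -0.546
4 -1 -1.878 0.631
5 -1 1.905 -0.911
6 -1 -3.060 1.114
7 -1 3.460 -1.545
8 -1 -5.101 1.946
9 3 12.139 -2.638
10 3 -9.869 4.881
11 3 15.678 -5.884
12 3 -18.662 8.038

(exact arithmetic carried between steps; '≈' marks a value shown rounded to 6 d.p. or computed from one; I and e_prev carry over from the previous line; the table rounds u and y to 3 d.p., halves away from zero)
n=0: y=0, sp=-1, e=sp−y=-1; I=-1, D=e−e_prev=-1; u=1/4·(-1)+0·(-1)+5/4·(-1)=-1.5; next y=-7/10·0+1/4·(-1.5)=-0.375
n=1: y=-0.375, sp=-1, e=sp−y=-0.625; I=-1.625, D=e−e_prev=0.375; u=1/4·(-0.625)+0·(-1.625)+5/4·0.375=0.3125; next y=-7/10·(-0.375)+1/4·0.3125=0.340625
n=2: y=0.340625, sp=-1, e=sp−y=-1.340625; I=-2.965625, D=e−e_prev=-0.715625; u=1/4·(-1.340625)+0·(-2.965625)+5/4·(-0.715625)≈-1.229688; next y=-7/10·0.340625+1/4·(-1.229688)≈-0.545859
n=3: y≈-0.545859, sp=-1, e=sp−y≈-0.454141; I≈-3.419766, D=e−e_prev≈0.886484; u=1/4·(-0.454141)+0·(-3.419766)+5/4·0.886484≈0.994570; next y=-7/10·(-0.545859)+1/4·0.994570≈0.630744
n=4: y≈0.630744, sp=-1, e=sp−y≈-1.630744; I≈-5.050510, D=e−e_prev≈-1.176604; u=1/4·(-1.630744)+0·(-5.050510)+5/4·(-1.176604)≈-1.878440; next y=-7/10·0.630744+1/4·(-1.878440)≈-0.911131
n=5: y≈-0.911131, sp=-1, e=sp−y≈-0.088869; I≈-5.139379, D=e−e_prev≈1.541875; u=1/4·(-0.088869)+0·(-5.139379)+5/4·1.541875≈1.905127; next y=-7/10·(-0.911131)+1/4·1.905127≈1.114073
n=6: y≈1.114073, sp=-1, e=sp−y≈-2.114073; I≈-7.253452, D=e−e_prev≈-2.025204; u=1/4·(-2.114073)+0·(-7.253452)+5/4·(-2.025204)≈-3.060024; next y=-7/10·1.114073+1/4·(-3.060024)≈-1.544857
n=7: y≈-1.544857, sp=-1, e=sp−y≈0.544857; I≈-6.708595, D=e−e_prev≈2.658931; u=1/4·0.544857+0·(-6.708595)+5/4·2.658931≈3.459878; next y=-7/10·(-1.544857)+1/4·3.459878≈1.946370
n=8: y≈1.946370, sp=-1, e=sp−y≈-2.946370; I≈-9.654964, D=e−e_prev≈-3.491227; u=1/4·(-2.946370)+0·(-9.654964)+5/4·(-3.491227)≈-5.100626; next y=-7/10·1.946370+1/4·(-5.100626)≈-2.637615
n=9: y≈-2.637615, sp=3, e=sp−y≈5.637615; I≈-4.017349, D=e−e_prev≈8.583985; u=1/4·5.637615+0·(-4.017349)+5/4·8.583985≈12.139385; next y=-7/10·(-2.637615)+1/4·12.139385≈4.881177
n=10: y≈4.881177, sp=3, e=sp−y≈-1.881177; I≈-5.898526, D=e−e_prev≈-7.518792; u=1/4·(-1.881177)+0·(-5.898526)+5/4·(-7.518792)≈-9.868784; next y=-7/10·4.881177+1/4·(-9.868784)≈-5.884020
n=11: y≈-5.884020, sp=3, e=sp−y≈8.884020; I≈2.985494, D=e−e_prev≈10.765197; u=1/4·8.884020+0·2.985494+5/4·10.765197≈15.677501; next y=-7/10·(-5.884020)+1/4·15.677501≈8.038189
n=12: y≈8.038189, sp=3, e=sp−y≈-5.038189; I≈-2.052695, D=e−e_prev≈-13.922209; u=1/4·(-5.038189)+0·(-2.052695)+5/4·(-13.922209)≈-18.662308; next y=-7/10·8.038189+1/4·(-18.662308)≈-10.292309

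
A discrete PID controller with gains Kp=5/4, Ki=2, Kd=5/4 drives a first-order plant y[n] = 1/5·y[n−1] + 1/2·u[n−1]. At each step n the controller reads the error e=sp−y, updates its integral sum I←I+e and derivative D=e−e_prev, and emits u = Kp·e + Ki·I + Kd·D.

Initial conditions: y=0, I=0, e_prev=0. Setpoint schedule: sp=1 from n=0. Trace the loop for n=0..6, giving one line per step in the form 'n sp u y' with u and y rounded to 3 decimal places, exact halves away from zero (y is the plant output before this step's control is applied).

0 1 4.500 0.000
1 1 -4.875 2.250
2 1 14.506 -1.988
3 1 -24.610 6.856
4 1 54.785 -10.934
5 1 -106.212 25.206
6 1 220.268 -48.065

(exact arithmetic carried between steps; '≈' marks a value shown rounded to 6 d.p. or computed from one; I and e_prev carry over from the previous line; the table rounds u and y to 3 d.p., halves away from zero)
n=0: y=0, sp=1, e=sp−y=1; I=1, D=e−e_prev=1; u=5/4·1+2·1+5/4·1=4.5; next y=1/5·0+1/2·4.5=2.25
n=1: y=2.25, sp=1, e=sp−y=-1.25; I=-0.25, D=e−e_prev=-2.25; u=5/4·(-1.25)+2·(-0.25)+5/4·(-2.25)=-4.875; next y=1/5·2.25+1/2·(-4.875)=-1.9875
n=2: y=-1.9875, sp=1, e=sp−y=2.9875; I=2.7375, D=e−e_prev=4.2375; u=5/4·2.9875+2·2.7375+5/4·4.2375=14.50625; next y=1/5·(-1.9875)+1/2·14.50625=6.855625
n=3: y=6.855625, sp=1, e=sp−y=-5.855625; I=-3.118125, D=e−e_prev=-8.843125; u=5/4·(-5.855625)+2·(-3.118125)+5/4·(-8.843125)≈-24.609688; next y=1/5·6.855625+1/2·(-24.609688)≈-10.933719
n=4: y≈-10.933719, sp=1, e=sp−y≈11.933719; I≈8.815594, D=e−e_prev≈17.789344; u=5/4·11.933719+2·8.815594+5/4·17.789344≈54.785016; next y=1/5·(-10.933719)+1/2·54.785016≈25.205764
n=5: y≈25.205764, sp=1, e=sp−y≈-24.205764; I≈-15.390170, D=e−e_prev≈-36.139483; u=5/4·(-24.205764)+2·(-15.390170)+5/4·(-36.139483)≈-106.211899; next y=1/5·25.205764+1/2·(-106.211899)≈-48.064797
n=6: y≈-48.064797, sp=1, e=sp−y≈49.064797; I≈33.674626, D=e−e_prev≈73.270561; u=5/4·49.064797+2·33.674626+5/4·73.270561≈220.268450; next y=1/5·(-48.064797)+1/2·220.268450≈100.521266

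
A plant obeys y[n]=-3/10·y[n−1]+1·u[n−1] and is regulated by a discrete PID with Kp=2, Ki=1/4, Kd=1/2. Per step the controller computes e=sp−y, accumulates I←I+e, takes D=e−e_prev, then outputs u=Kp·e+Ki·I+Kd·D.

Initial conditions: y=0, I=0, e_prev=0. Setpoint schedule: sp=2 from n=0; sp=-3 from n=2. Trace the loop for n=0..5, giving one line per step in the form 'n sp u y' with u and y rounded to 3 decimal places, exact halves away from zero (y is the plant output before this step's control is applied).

0 2 5.500 0.000
1 2 -10.125 5.500
2 -3 25.506 -11.775
3 -3 -90.675 29.039
4 -3 274.893 -99.387
5 -3 -876.486 304.709

(exact arithmetic carried between steps; '≈' marks a value shown rounded to 6 d.p. or computed from one; I and e_prev carry over from the previous line; the table rounds u and y to 3 d.p., halves away from zero)
n=0: y=0, sp=2, e=sp−y=2; I=2, D=e−e_prev=2; u=2·2+1/4·2+1/2·2=5.5; next y=-3/10·0+1·5.5=5.5
n=1: y=5.5, sp=2, e=sp−y=-3.5; I=-1.5, D=e−e_prev=-5.5; u=2·(-3.5)+1/4·(-1.5)+1/2·(-5.5)=-10.125; next y=-3/10·5.5+1·(-10.125)=-11.775
n=2: y=-11.775, sp=-3, e=sp−y=8.775; I=7.275, D=e−e_prev=12.275; u=2·8.775+1/4·7.275+1/2·12.275=25.50625; next y=-3/10·(-11.775)+1·25.50625=29.03875
n=3: y=29.03875, sp=-3, e=sp−y=-32.03875; I=-24.76375, D=e−e_prev=-40.81375; u=2·(-32.03875)+1/4·(-24.76375)+1/2·(-40.81375)≈-90.675313; next y=-3/10·29.03875+1·(-90.675313)≈-99.386938
n=4: y≈-99.386938, sp=-3, e=sp−y≈96.386938; I≈71.623188, D=e−e_prev≈128.425688; u=2·96.386938+1/4·71.623188+1/2·128.425688≈274.892516; next y=-3/10·(-99.386938)+1·274.892516≈304.708597
n=5: y≈304.708597, sp=-3, e=sp−y≈-307.708597; I≈-236.085409, D=e−e_prev≈-404.095534; u=2·(-307.708597)+1/4·(-236.085409)+1/2·(-404.095534)≈-876.486313; next y=-3/10·304.708597+1·(-876.486313)≈-967.898892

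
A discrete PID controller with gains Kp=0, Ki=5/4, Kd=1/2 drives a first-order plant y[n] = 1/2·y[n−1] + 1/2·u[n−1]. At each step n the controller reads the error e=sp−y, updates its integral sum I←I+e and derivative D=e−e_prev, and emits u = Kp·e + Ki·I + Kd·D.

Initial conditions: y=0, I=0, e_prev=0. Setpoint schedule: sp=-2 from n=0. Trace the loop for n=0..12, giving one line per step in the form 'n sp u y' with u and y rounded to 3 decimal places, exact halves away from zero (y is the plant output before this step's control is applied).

(exact arithmetic carried between steps; '≈' marks a value shown rounded to 6 d.p. or computed from one; I and e_prev carry over from the previous line; the table rounds u and y to 3 d.p., halves away from zero)
n=0: y=0, sp=-2, e=sp−y=-2; I=-2, D=e−e_prev=-2; u=0·(-2)+5/4·(-2)+1/2·(-2)=-3.5; next y=1/2·0+1/2·(-3.5)=-1.75
n=1: y=-1.75, sp=-2, e=sp−y=-0.25; I=-2.25, D=e−e_prev=1.75; u=0·(-0.25)+5/4·(-2.25)+1/2·1.75=-1.9375; next y=1/2·(-1.75)+1/2·(-1.9375)=-1.84375
n=2: y=-1.84375, sp=-2, e=sp−y=-0.15625; I=-2.40625, D=e−e_prev=0.09375; u=0·(-0.15625)+5/4·(-2.40625)+1/2·0.09375≈-2.960938; next y=1/2·(-1.84375)+1/2·(-2.960938)≈-2.402344
n=3: y≈-2.402344, sp=-2, e=sp−y≈0.402344; I≈-2.003906, D=e−e_prev≈0.558594; u=0·0.402344+5/4·(-2.003906)+1/2·0.558594≈-2.225586; next y=1/2·(-2.402344)+1/2·(-2.225586)≈-2.313965
n=4: y≈-2.313965, sp=-2, e=sp−y≈0.313965; I≈-1.689941, D=e−e_prev≈-0.088379; u=0·0.313965+5/4·(-1.689941)+1/2·(-0.088379)≈-2.156616; next y=1/2·(-2.313965)+1/2·(-2.156616)≈-2.235291
n=5: y≈-2.235291, sp=-2, e=sp−y≈0.235291; I≈-1.454651, D=e−e_prev≈-0.078674; u=0·0.235291+5/4·(-1.454651)+1/2·(-0.078674)≈-1.857651; next y=1/2·(-2.235291)+1/2·(-1.857651)≈-2.046471
n=6: y≈-2.046471, sp=-2, e=sp−y≈0.046471; I≈-1.408180, D=e−e_prev≈-0.188820; u=0·0.046471+5/4·(-1.408180)+1/2·(-0.188820)≈-1.854635; next y=1/2·(-2.046471)+1/2·(-1.854635)≈-1.950553
n=7: y≈-1.950553, sp=-2, e=sp−y≈-0.049447; I≈-1.457627, D=e−e_prev≈-0.095918; u=0·(-0.049447)+5/4·(-1.457627)+1/2·(-0.095918)≈-1.869993; next y=1/2·(-1.950553)+1/2·(-1.869993)≈-1.910273
n=8: y≈-1.910273, sp=-2, e=sp−y≈-0.089727; I≈-1.547354, D=e−e_prev≈-0.040280; u=0·(-0.089727)+5/4·(-1.547354)+1/2·(-0.040280)≈-1.954333; next y=1/2·(-1.910273)+1/2·(-1.954333)≈-1.932303
n=9: y≈-1.932303, sp=-2, e=sp−y≈-0.067697; I≈-1.615051, D=e−e_prev≈0.022030; u=0·(-0.067697)+5/4·(-1.615051)+1/2·0.022030≈-2.007799; next y=1/2·(-1.932303)+1/2·(-2.007799)≈-1.970051
n=10: y≈-1.970051, sp=-2, e=sp−y≈-0.029949; I≈-1.645000, D=e−e_prev≈0.037748; u=0·(-0.029949)+5/4·(-1.645000)+1/2·0.037748≈-2.037376; next y=1/2·(-1.970051)+1/2·(-2.037376)≈-2.003714
n=11: y≈-2.003714, sp=-2, e=sp−y≈0.003714; I≈-1.641287, D=e−e_prev≈0.033663; u=0·0.003714+5/4·(-1.641287)+1/2·0.033663≈-2.034777; next y=1/2·(-2.003714)+1/2·(-2.034777)≈-2.019245
n=12: y≈-2.019245, sp=-2, e=sp−y≈0.019245; I≈-1.622041, D=e−e_prev≈0.015532; u=0·0.019245+5/4·(-1.622041)+1/2·0.015532≈-2.019786; next y=1/2·(-2.019245)+1/2·(-2.019786)≈-2.019516

0 -2 -3.500 0.000
1 -2 -1.938 -1.750
2 -2 -2.961 -1.844
3 -2 -2.226 -2.402
4 -2 -2.157 -2.314
5 -2 -1.858 -2.235
6 -2 -1.855 -2.046
7 -2 -1.870 -1.951
8 -2 -1.954 -1.910
9 -2 -2.008 -1.932
10 -2 -2.037 -1.970
11 -2 -2.035 -2.004
12 -2 -2.020 -2.019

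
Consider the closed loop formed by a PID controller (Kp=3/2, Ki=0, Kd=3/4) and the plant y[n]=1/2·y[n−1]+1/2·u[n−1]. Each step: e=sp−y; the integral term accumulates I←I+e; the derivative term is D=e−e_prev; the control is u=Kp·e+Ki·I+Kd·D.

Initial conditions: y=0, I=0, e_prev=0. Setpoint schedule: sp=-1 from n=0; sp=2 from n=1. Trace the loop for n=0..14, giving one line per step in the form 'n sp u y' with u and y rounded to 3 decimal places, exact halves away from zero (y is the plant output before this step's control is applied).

0 -1 -2.250 0.000
1 2 7.781 -1.125
2 2 -5.332 3.328
3 2 7.750 -1.002
4 2 -5.344 3.374
5 2 7.746 -0.985
6 2 -5.345 3.381
7 2 7.746 -0.982
8 2 -5.345 3.382
9 2 7.745 -0.982
10 2 -5.345 3.382
11 2 7.745 -0.982
12 2 -5.345 3.382
13 2 7.745 -0.982
14 2 -5.345 3.382

(exact arithmetic carried between steps; '≈' marks a value shown rounded to 6 d.p. or computed from one; I and e_prev carry over from the previous line; the table rounds u and y to 3 d.p., halves away from zero)
n=0: y=0, sp=-1, e=sp−y=-1; I=-1, D=e−e_prev=-1; u=3/2·(-1)+0·(-1)+3/4·(-1)=-2.25; next y=1/2·0+1/2·(-2.25)=-1.125
n=1: y=-1.125, sp=2, e=sp−y=3.125; I=2.125, D=e−e_prev=4.125; u=3/2·3.125+0·2.125+3/4·4.125=7.78125; next y=1/2·(-1.125)+1/2·7.78125=3.328125
n=2: y=3.328125, sp=2, e=sp−y=-1.328125; I=0.796875, D=e−e_prev=-4.453125; u=3/2·(-1.328125)+0·0.796875+3/4·(-4.453125)≈-5.332031; next y=1/2·3.328125+1/2·(-5.332031)≈-1.001953
n=3: y≈-1.001953, sp=2, e=sp−y≈3.001953; I≈3.798828, D=e−e_prev≈4.330078; u=3/2·3.001953+0·3.798828+3/4·4.330078≈7.750488; next y=1/2·(-1.001953)+1/2·7.750488≈3.374268
n=4: y≈3.374268, sp=2, e=sp−y≈-1.374268; I≈2.424561, D=e−e_prev≈-4.376221; u=3/2·(-1.374268)+0·2.424561+3/4·(-4.376221)≈-5.343567; next y=1/2·3.374268+1/2·(-5.343567)≈-0.984650
n=5: y≈-0.984650, sp=2, e=sp−y≈2.984650; I≈5.409210, D=e−e_prev≈4.358917; u=3/2·2.984650+0·5.409210+3/4·4.358917≈7.746162; next y=1/2·(-0.984650)+1/2·7.746162≈3.380756
n=6: y≈3.380756, sp=2, e=sp−y≈-1.380756; I≈4.028454, D=e−e_prev≈-4.365406; u=3/2·(-1.380756)+0·4.028454+3/4·(-4.365406)≈-5.345189; next y=1/2·3.380756+1/2·(-5.345189)≈-0.982216
n=7: y≈-0.982216, sp=2, e=sp−y≈2.982216; I≈7.010670, D=e−e_prev≈4.362973; u=3/2·2.982216+0·7.010670+3/4·4.362973≈7.745554; next y=1/2·(-0.982216)+1/2·7.745554≈3.381669
n=8: y≈3.381669, sp=2, e=sp−y≈-1.381669; I≈5.629001, D=e−e_prev≈-4.363885; u=3/2·(-1.381669)+0·5.629001+3/4·(-4.363885)≈-5.345417; next y=1/2·3.381669+1/2·(-5.345417)≈-0.981874
n=9: y≈-0.981874, sp=2, e=sp−y≈2.981874; I≈8.610875, D=e−e_prev≈4.363543; u=3/2·2.981874+0·8.610875+3/4·4.363543≈7.745469; next y=1/2·(-0.981874)+1/2·7.745469≈3.381797
n=10: y≈3.381797, sp=2, e=sp−y≈-1.381797; I≈7.229078, D=e−e_prev≈-4.363671; u=3/2·(-1.381797)+0·7.229078+3/4·(-4.363671)≈-5.345449; next y=1/2·3.381797+1/2·(-5.345449)≈-0.981826
n=11: y≈-0.981826, sp=2, e=sp−y≈2.981826; I≈10.210904, D=e−e_prev≈4.363623; u=3/2·2.981826+0·10.210904+3/4·4.363623≈7.745457; next y=1/2·(-0.981826)+1/2·7.745457≈3.381815
n=12: y≈3.381815, sp=2, e=sp−y≈-1.381815; I≈8.829089, D=e−e_prev≈-4.363641; u=3/2·(-1.381815)+0·8.829089+3/4·(-4.363641)≈-5.345454; next y=1/2·3.381815+1/2·(-5.345454)≈-0.981819
n=13: y≈-0.981819, sp=2, e=sp−y≈2.981819; I≈11.810908, D=e−e_prev≈4.363635; u=3/2·2.981819+0·11.810908+3/4·4.363635≈7.745455; next y=1/2·(-0.981819)+1/2·7.745455≈3.381818
n=14: y≈3.381818, sp=2, e=sp−y≈-1.381818; I≈10.429091, D=e−e_prev≈-4.363637; u=3/2·(-1.381818)+0·10.429091+3/4·(-4.363637)≈-5.345454; next y=1/2·3.381818+1/2·(-5.345454)≈-0.981818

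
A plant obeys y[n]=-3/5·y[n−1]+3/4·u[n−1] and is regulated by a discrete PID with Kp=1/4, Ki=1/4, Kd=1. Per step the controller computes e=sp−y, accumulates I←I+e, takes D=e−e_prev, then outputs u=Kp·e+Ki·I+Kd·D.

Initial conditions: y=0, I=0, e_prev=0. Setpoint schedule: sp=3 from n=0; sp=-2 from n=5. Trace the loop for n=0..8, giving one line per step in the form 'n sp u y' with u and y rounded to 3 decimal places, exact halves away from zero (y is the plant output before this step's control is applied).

0 3 4.500 0.000
1 3 -2.813 3.375
2 3 11.733 -4.134
3 3 -17.115 11.280
4 3 42.556 -19.604
5 -2 -85.103 43.680
6 -2 172.334 -90.035
7 -2 -349.333 183.272
8 -2 710.508 -371.963

(exact arithmetic carried between steps; '≈' marks a value shown rounded to 6 d.p. or computed from one; I and e_prev carry over from the previous line; the table rounds u and y to 3 d.p., halves away from zero)
n=0: y=0, sp=3, e=sp−y=3; I=3, D=e−e_prev=3; u=1/4·3+1/4·3+1·3=4.5; next y=-3/5·0+3/4·4.5=3.375
n=1: y=3.375, sp=3, e=sp−y=-0.375; I=2.625, D=e−e_prev=-3.375; u=1/4·(-0.375)+1/4·2.625+1·(-3.375)=-2.8125; next y=-3/5·3.375+3/4·(-2.8125)=-4.134375
n=2: y=-4.134375, sp=3, e=sp−y=7.134375; I=9.759375, D=e−e_prev=7.509375; u=1/4·7.134375+1/4·9.759375+1·7.509375≈11.732813; next y=-3/5·(-4.134375)+3/4·11.732813≈11.280234
n=3: y≈11.280234, sp=3, e=sp−y≈-8.280234; I≈1.479141, D=e−e_prev≈-15.414609; u=1/4·(-8.280234)+1/4·1.479141+1·(-15.414609)≈-17.114883; next y=-3/5·11.280234+3/4·(-17.114883)≈-19.604303
n=4: y≈-19.604303, sp=3, e=sp−y≈22.604303; I≈24.083443, D=e−e_prev≈30.884537; u=1/4·22.604303+1/4·24.083443+1·30.884537≈42.556474; next y=-3/5·(-19.604303)+3/4·42.556474≈43.679937
n=5: y≈43.679937, sp=-2, e=sp−y≈-45.679937; I≈-21.596494, D=e−e_prev≈-68.284240; u=1/4·(-45.679937)+1/4·(-21.596494)+1·(-68.284240)≈-85.103347; next y=-3/5·43.679937+3/4·(-85.103347)≈-90.035473
n=6: y≈-90.035473, sp=-2, e=sp−y≈88.035473; I≈66.438979, D=e−e_prev≈133.715409; u=1/4·88.035473+1/4·66.438979+1·133.715409≈172.334022; next y=-3/5·(-90.035473)+3/4·172.334022≈183.271800
n=7: y≈183.271800, sp=-2, e=sp−y≈-185.271800; I≈-118.832821, D=e−e_prev≈-273.307273; u=1/4·(-185.271800)+1/4·(-118.832821)+1·(-273.307273)≈-349.333428; next y=-3/5·183.271800+3/4·(-349.333428)≈-371.963151
n=8: y≈-371.963151, sp=-2, e=sp−y≈369.963151; I≈251.130330, D=e−e_prev≈555.234951; u=1/4·369.963151+1/4·251.130330+1·555.234951≈710.508322; next y=-3/5·(-371.963151)+3/4·710.508322≈756.059132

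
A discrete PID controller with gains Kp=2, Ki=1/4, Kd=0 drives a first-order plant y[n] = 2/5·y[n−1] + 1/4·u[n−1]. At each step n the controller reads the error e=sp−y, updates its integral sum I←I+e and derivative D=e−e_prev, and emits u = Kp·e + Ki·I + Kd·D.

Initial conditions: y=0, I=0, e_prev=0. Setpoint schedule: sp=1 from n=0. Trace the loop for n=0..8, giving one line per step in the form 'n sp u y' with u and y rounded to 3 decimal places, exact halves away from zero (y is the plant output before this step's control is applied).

0 1 2.250 0.000
1 1 1.234 0.563
2 1 1.409 0.534
3 1 1.453 0.566
4 1 1.508 0.590
5 1 1.558 0.613
6 1 1.606 0.635
7 1 1.651 0.655
8 1 1.693 0.675

(exact arithmetic carried between steps; '≈' marks a value shown rounded to 6 d.p. or computed from one; I and e_prev carry over from the previous line; the table rounds u and y to 3 d.p., halves away from zero)
n=0: y=0, sp=1, e=sp−y=1; I=1, D=e−e_prev=1; u=2·1+1/4·1+0·1=2.25; next y=2/5·0+1/4·2.25=0.5625
n=1: y=0.5625, sp=1, e=sp−y=0.4375; I=1.4375, D=e−e_prev=-0.5625; u=2·0.4375+1/4·1.4375+0·(-0.5625)=1.234375; next y=2/5·0.5625+1/4·1.234375≈0.533594
n=2: y≈0.533594, sp=1, e=sp−y≈0.466406; I≈1.903906, D=e−e_prev≈0.028906; u=2·0.466406+1/4·1.903906+0·0.028906≈1.408789; next y=2/5·0.533594+1/4·1.408789≈0.565635
n=3: y≈0.565635, sp=1, e=sp−y≈0.434365; I≈2.338271, D=e−e_prev≈-0.032041; u=2·0.434365+1/4·2.338271+0·(-0.032041)≈1.453298; next y=2/5·0.565635+1/4·1.453298≈0.589578
n=4: y≈0.589578, sp=1, e=sp−y≈0.410422; I≈2.748693, D=e−e_prev≈-0.023944; u=2·0.410422+1/4·2.748693+0·(-0.023944)≈1.508016; next y=2/5·0.589578+1/4·1.508016≈0.612835
n=5: y≈0.612835, sp=1, e=sp−y≈0.387165; I≈3.135858, D=e−e_prev≈-0.023257; u=2·0.387165+1/4·3.135858+0·(-0.023257)≈1.558293; next y=2/5·0.612835+1/4·1.558293≈0.634708
n=6: y≈0.634708, sp=1, e=sp−y≈0.365292; I≈3.501150, D=e−e_prev≈-0.021872; u=2·0.365292+1/4·3.501150+0·(-0.021872)≈1.605872; next y=2/5·0.634708+1/4·1.605872≈0.655351
n=7: y≈0.655351, sp=1, e=sp−y≈0.344649; I≈3.845799, D=e−e_prev≈-0.020644; u=2·0.344649+1/4·3.845799+0·(-0.020644)≈1.650747; next y=2/5·0.655351+1/4·1.650747≈0.674827
n=8: y≈0.674827, sp=1, e=sp−y≈0.325173; I≈4.170972, D=e−e_prev≈-0.019476; u=2·0.325173+1/4·4.170972+0·(-0.019476)≈1.693088; next y=2/5·0.674827+1/4·1.693088≈0.693203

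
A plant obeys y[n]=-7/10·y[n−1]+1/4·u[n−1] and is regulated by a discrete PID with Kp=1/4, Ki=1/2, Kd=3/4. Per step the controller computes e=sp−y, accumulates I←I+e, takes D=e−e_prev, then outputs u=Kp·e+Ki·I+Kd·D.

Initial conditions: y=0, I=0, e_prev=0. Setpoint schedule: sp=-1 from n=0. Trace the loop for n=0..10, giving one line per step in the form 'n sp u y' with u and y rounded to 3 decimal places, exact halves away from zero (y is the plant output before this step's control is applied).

(exact arithmetic carried between steps; '≈' marks a value shown rounded to 6 d.p. or computed from one; I and e_prev carry over from the previous line; the table rounds u and y to 3 d.p., halves away from zero)
n=0: y=0, sp=-1, e=sp−y=-1; I=-1, D=e−e_prev=-1; u=1/4·(-1)+1/2·(-1)+3/4·(-1)=-1.5; next y=-7/10·0+1/4·(-1.5)=-0.375
n=1: y=-0.375, sp=-1, e=sp−y=-0.625; I=-1.625, D=e−e_prev=0.375; u=1/4·(-0.625)+1/2·(-1.625)+3/4·0.375=-0.6875; next y=-7/10·(-0.375)+1/4·(-0.6875)=0.090625
n=2: y=0.090625, sp=-1, e=sp−y=-1.090625; I=-2.715625, D=e−e_prev=-0.465625; u=1/4·(-1.090625)+1/2·(-2.715625)+3/4·(-0.465625)≈-1.979688; next y=-7/10·0.090625+1/4·(-1.979688)≈-0.558359
n=3: y≈-0.558359, sp=-1, e=sp−y≈-0.441641; I≈-3.157266, D=e−e_prev≈0.648984; u=1/4·(-0.441641)+1/2·(-3.157266)+3/4·0.648984≈-1.202305; next y=-7/10·(-0.558359)+1/4·(-1.202305)≈0.090275
n=4: y≈0.090275, sp=-1, e=sp−y≈-1.090275; I≈-4.247541, D=e−e_prev≈-0.648635; u=1/4·(-1.090275)+1/2·(-4.247541)+3/4·(-0.648635)≈-2.882815; next y=-7/10·0.090275+1/4·(-2.882815)≈-0.783897
n=5: y≈-0.783897, sp=-1, e=sp−y≈-0.216103; I≈-4.463644, D=e−e_prev≈0.874172; u=1/4·(-0.216103)+1/2·(-4.463644)+3/4·0.874172≈-1.630219; next y=-7/10·(-0.783897)+1/4·(-1.630219)≈0.141173
n=6: y≈0.141173, sp=-1, e=sp−y≈-1.141173; I≈-5.604817, D=e−e_prev≈-0.925070; u=1/4·(-1.141173)+1/2·(-5.604817)+3/4·(-0.925070)≈-3.781504; next y=-7/10·0.141173+1/4·(-3.781504)≈-1.044197
n=7: y≈-1.044197, sp=-1, e=sp−y≈0.044197; I≈-5.560620, D=e−e_prev≈1.185370; u=1/4·0.044197+1/2·(-5.560620)+3/4·1.185370≈-1.880233; next y=-7/10·(-1.044197)+1/4·(-1.880233)≈0.260880
n=8: y≈0.260880, sp=-1, e=sp−y≈-1.260880; I≈-6.821500, D=e−e_prev≈-1.305077; u=1/4·(-1.260880)+1/2·(-6.821500)+3/4·(-1.305077)≈-4.704777; next y=-7/10·0.260880+1/4·(-4.704777)≈-1.358810
n=9: y≈-1.358810, sp=-1, e=sp−y≈0.358810; I≈-6.462690, D=e−e_prev≈1.619690; u=1/4·0.358810+1/2·(-6.462690)+3/4·1.619690≈-1.926875; next y=-7/10·(-1.358810)+1/4·(-1.926875)≈0.469448
n=10: y≈0.469448, sp=-1, e=sp−y≈-1.469448; I≈-7.932138, D=e−e_prev≈-1.828258; u=1/4·(-1.469448)+1/2·(-7.932138)+3/4·(-1.828258)≈-5.704625; next y=-7/10·0.469448+1/4·(-5.704625)≈-1.754770

0 -1 -1.500 0.000
1 -1 -0.688 -0.375
2 -1 -1.980 0.091
3 -1 -1.202 -0.558
4 -1 -2.883 0.090
5 -1 -1.630 -0.784
6 -1 -3.782 0.141
7 -1 -1.880 -1.044
8 -1 -4.705 0.261
9 -1 -1.927 -1.359
10 -1 -5.705 0.469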